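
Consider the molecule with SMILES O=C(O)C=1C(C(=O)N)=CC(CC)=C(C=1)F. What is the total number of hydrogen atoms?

Walk through each heavy atom and fill implicit hydrogens from standard valence (C 4, N 3, O 2, S 2, halogen 1):
  atom 1: O, bond orders sum to 2 (valence 2) → 0 H
  atom 2: C, bond orders sum to 4 (valence 4) → 0 H
  atom 3: O, bond orders sum to 1 (valence 2) → 1 H
  atom 4: C, bond orders sum to 4 (valence 4) → 0 H
  atom 5: C, bond orders sum to 4 (valence 4) → 0 H
  atom 6: C, bond orders sum to 4 (valence 4) → 0 H
  atom 7: O, bond orders sum to 2 (valence 2) → 0 H
  atom 8: N, bond orders sum to 1 (valence 3) → 2 H
  atom 9: C, bond orders sum to 3 (valence 4) → 1 H
  atom 10: C, bond orders sum to 4 (valence 4) → 0 H
  atom 11: C, bond orders sum to 2 (valence 4) → 2 H
  atom 12: C, bond orders sum to 1 (valence 4) → 3 H
  atom 13: C, bond orders sum to 4 (valence 4) → 0 H
  atom 14: C, bond orders sum to 3 (valence 4) → 1 H
  atom 15: F (halogen, monovalent) → 0 H
Total hydrogens: 10.

10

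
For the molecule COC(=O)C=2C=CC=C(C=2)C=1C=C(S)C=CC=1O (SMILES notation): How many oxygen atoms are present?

3

Scan the SMILES for O atoms (remember two-letter symbols like Cl and Br are single atoms).
Oxygen count: 3.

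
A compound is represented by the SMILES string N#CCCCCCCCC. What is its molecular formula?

Walk through each heavy atom and fill implicit hydrogens from standard valence (C 4, N 3, O 2, S 2, halogen 1):
  atom 1: N, bond orders sum to 3 (valence 3) → 0 H
  atom 2: C, bond orders sum to 4 (valence 4) → 0 H
  atom 3: C, bond orders sum to 2 (valence 4) → 2 H
  atom 4: C, bond orders sum to 2 (valence 4) → 2 H
  atom 5: C, bond orders sum to 2 (valence 4) → 2 H
  atom 6: C, bond orders sum to 2 (valence 4) → 2 H
  atom 7: C, bond orders sum to 2 (valence 4) → 2 H
  atom 8: C, bond orders sum to 2 (valence 4) → 2 H
  atom 9: C, bond orders sum to 2 (valence 4) → 2 H
  atom 10: C, bond orders sum to 1 (valence 4) → 3 H
Totals → C:9, H:17, N:1.
In Hill order: C9H17N.

C9H17N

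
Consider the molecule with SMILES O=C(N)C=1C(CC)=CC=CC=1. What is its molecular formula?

C9H11NO

Walk through each heavy atom and fill implicit hydrogens from standard valence (C 4, N 3, O 2, S 2, halogen 1):
  atom 1: O, bond orders sum to 2 (valence 2) → 0 H
  atom 2: C, bond orders sum to 4 (valence 4) → 0 H
  atom 3: N, bond orders sum to 1 (valence 3) → 2 H
  atom 4: C, bond orders sum to 4 (valence 4) → 0 H
  atom 5: C, bond orders sum to 4 (valence 4) → 0 H
  atom 6: C, bond orders sum to 2 (valence 4) → 2 H
  atom 7: C, bond orders sum to 1 (valence 4) → 3 H
  atom 8: C, bond orders sum to 3 (valence 4) → 1 H
  atom 9: C, bond orders sum to 3 (valence 4) → 1 H
  atom 10: C, bond orders sum to 3 (valence 4) → 1 H
  atom 11: C, bond orders sum to 3 (valence 4) → 1 H
Totals → C:9, H:11, N:1, O:1.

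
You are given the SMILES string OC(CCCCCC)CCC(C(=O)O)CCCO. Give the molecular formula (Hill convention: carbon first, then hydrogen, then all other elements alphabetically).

C14H28O4

Walk through each heavy atom and fill implicit hydrogens from standard valence (C 4, N 3, O 2, S 2, halogen 1):
  atom 1: O, bond orders sum to 1 (valence 2) → 1 H
  atom 2: C, bond orders sum to 3 (valence 4) → 1 H
  atom 3: C, bond orders sum to 2 (valence 4) → 2 H
  atom 4: C, bond orders sum to 2 (valence 4) → 2 H
  atom 5: C, bond orders sum to 2 (valence 4) → 2 H
  atom 6: C, bond orders sum to 2 (valence 4) → 2 H
  atom 7: C, bond orders sum to 2 (valence 4) → 2 H
  atom 8: C, bond orders sum to 1 (valence 4) → 3 H
  atom 9: C, bond orders sum to 2 (valence 4) → 2 H
  atom 10: C, bond orders sum to 2 (valence 4) → 2 H
  atom 11: C, bond orders sum to 3 (valence 4) → 1 H
  atom 12: C, bond orders sum to 4 (valence 4) → 0 H
  atom 13: O, bond orders sum to 2 (valence 2) → 0 H
  atom 14: O, bond orders sum to 1 (valence 2) → 1 H
  atom 15: C, bond orders sum to 2 (valence 4) → 2 H
  atom 16: C, bond orders sum to 2 (valence 4) → 2 H
  atom 17: C, bond orders sum to 2 (valence 4) → 2 H
  atom 18: O, bond orders sum to 1 (valence 2) → 1 H
Totals → C:14, H:28, O:4.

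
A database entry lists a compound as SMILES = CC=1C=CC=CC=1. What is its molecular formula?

C7H8

Walk through each heavy atom and fill implicit hydrogens from standard valence (C 4, N 3, O 2, S 2, halogen 1):
  atom 1: C, bond orders sum to 1 (valence 4) → 3 H
  atom 2: C, bond orders sum to 4 (valence 4) → 0 H
  atom 3: C, bond orders sum to 3 (valence 4) → 1 H
  atom 4: C, bond orders sum to 3 (valence 4) → 1 H
  atom 5: C, bond orders sum to 3 (valence 4) → 1 H
  atom 6: C, bond orders sum to 3 (valence 4) → 1 H
  atom 7: C, bond orders sum to 3 (valence 4) → 1 H
Totals → C:7, H:8.
In Hill order: C7H8.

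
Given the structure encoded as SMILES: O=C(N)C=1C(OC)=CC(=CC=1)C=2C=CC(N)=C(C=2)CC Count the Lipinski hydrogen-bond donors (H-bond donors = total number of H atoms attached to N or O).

Donors: find every N or O and count the H atoms it carries.
  atom 1 (O): bond orders sum to 2 → 0 H
  atom 3 (N): bond orders sum to 1 → 2 H
  atom 6 (O): bond orders sum to 2 → 0 H
  atom 16 (N): bond orders sum to 1 → 2 H
Lipinski HBD = 4.

4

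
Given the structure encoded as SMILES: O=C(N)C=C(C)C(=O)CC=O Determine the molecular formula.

Walk through each heavy atom and fill implicit hydrogens from standard valence (C 4, N 3, O 2, S 2, halogen 1):
  atom 1: O, bond orders sum to 2 (valence 2) → 0 H
  atom 2: C, bond orders sum to 4 (valence 4) → 0 H
  atom 3: N, bond orders sum to 1 (valence 3) → 2 H
  atom 4: C, bond orders sum to 3 (valence 4) → 1 H
  atom 5: C, bond orders sum to 4 (valence 4) → 0 H
  atom 6: C, bond orders sum to 1 (valence 4) → 3 H
  atom 7: C, bond orders sum to 4 (valence 4) → 0 H
  atom 8: O, bond orders sum to 2 (valence 2) → 0 H
  atom 9: C, bond orders sum to 2 (valence 4) → 2 H
  atom 10: C, bond orders sum to 3 (valence 4) → 1 H
  atom 11: O, bond orders sum to 2 (valence 2) → 0 H
Totals → C:7, H:9, N:1, O:3.
In Hill order: C7H9NO3.

C7H9NO3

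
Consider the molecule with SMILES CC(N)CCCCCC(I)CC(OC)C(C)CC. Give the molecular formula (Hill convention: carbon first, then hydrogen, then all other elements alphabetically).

C15H32INO

Walk through each heavy atom and fill implicit hydrogens from standard valence (C 4, N 3, O 2, S 2, halogen 1):
  atom 1: C, bond orders sum to 1 (valence 4) → 3 H
  atom 2: C, bond orders sum to 3 (valence 4) → 1 H
  atom 3: N, bond orders sum to 1 (valence 3) → 2 H
  atom 4: C, bond orders sum to 2 (valence 4) → 2 H
  atom 5: C, bond orders sum to 2 (valence 4) → 2 H
  atom 6: C, bond orders sum to 2 (valence 4) → 2 H
  atom 7: C, bond orders sum to 2 (valence 4) → 2 H
  atom 8: C, bond orders sum to 2 (valence 4) → 2 H
  atom 9: C, bond orders sum to 3 (valence 4) → 1 H
  atom 10: I (halogen, monovalent) → 0 H
  atom 11: C, bond orders sum to 2 (valence 4) → 2 H
  atom 12: C, bond orders sum to 3 (valence 4) → 1 H
  atom 13: O, bond orders sum to 2 (valence 2) → 0 H
  atom 14: C, bond orders sum to 1 (valence 4) → 3 H
  atom 15: C, bond orders sum to 3 (valence 4) → 1 H
  atom 16: C, bond orders sum to 1 (valence 4) → 3 H
  atom 17: C, bond orders sum to 2 (valence 4) → 2 H
  atom 18: C, bond orders sum to 1 (valence 4) → 3 H
Totals → C:15, H:32, I:1, N:1, O:1.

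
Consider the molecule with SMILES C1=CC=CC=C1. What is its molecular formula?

Walk through each heavy atom and fill implicit hydrogens from standard valence (C 4, N 3, O 2, S 2, halogen 1):
  atom 1: C, bond orders sum to 3 (valence 4) → 1 H
  atom 2: C, bond orders sum to 3 (valence 4) → 1 H
  atom 3: C, bond orders sum to 3 (valence 4) → 1 H
  atom 4: C, bond orders sum to 3 (valence 4) → 1 H
  atom 5: C, bond orders sum to 3 (valence 4) → 1 H
  atom 6: C, bond orders sum to 3 (valence 4) → 1 H
Totals → C:6, H:6.

C6H6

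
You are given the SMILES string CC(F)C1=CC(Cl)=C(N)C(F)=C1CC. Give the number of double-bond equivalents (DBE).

4

Molecular formula: C10H12ClF2N.
DoU = (2C + 2 + N − H − X) / 2, where X is the halogen count and O/S are ignored.
    = (2·10 + 2 + 1 − 12 − 3) / 2 = 8 / 2 = 4.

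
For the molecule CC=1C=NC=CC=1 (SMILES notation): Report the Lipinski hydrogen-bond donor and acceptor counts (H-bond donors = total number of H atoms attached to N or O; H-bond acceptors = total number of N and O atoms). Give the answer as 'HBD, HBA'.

Donors: find every N or O and count the H atoms it carries.
  atom 4 (N): bond orders sum to 3 → 0 H
Lipinski HBD = 0.
Acceptors: N atoms = 1, O atoms = 0 → HBA = 1.

0, 1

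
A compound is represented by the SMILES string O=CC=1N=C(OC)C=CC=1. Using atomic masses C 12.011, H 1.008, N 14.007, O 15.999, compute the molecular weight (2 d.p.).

137.14 g/mol

First, the molecular formula is C7H7NO2 (counting implicit H from valence).
  C: 7 × 12.011 = 84.077
  H: 7 × 1.008 = 7.056
  N: 1 × 14.007 = 14.007
  O: 2 × 15.999 = 31.998
Sum: 7×12.011 + 7×1.008 + 1×14.007 + 2×15.999 = 137.138 → 137.14 g/mol.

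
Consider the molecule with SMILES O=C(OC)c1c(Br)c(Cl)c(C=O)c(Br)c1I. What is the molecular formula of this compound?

C9H4Br2ClIO3

Walk through each heavy atom and fill implicit hydrogens from standard valence (C 4, N 3, O 2, S 2, halogen 1); for lowercase aromatic atoms, an aromatic c carries 1 H when it has two neighbours and 0 H with three, and aromatic n carries 0 H:
  atom 1: O, bond orders sum to 2 (valence 2) → 0 H
  atom 2: C, bond orders sum to 4 (valence 4) → 0 H
  atom 3: O, bond orders sum to 2 (valence 2) → 0 H
  atom 4: C, bond orders sum to 1 (valence 4) → 3 H
  atom 5: aromatic c, 3 neighbours → 0 H
  atom 6: aromatic c, 3 neighbours → 0 H
  atom 7: Br (halogen, monovalent) → 0 H
  atom 8: aromatic c, 3 neighbours → 0 H
  atom 9: Cl (halogen, monovalent) → 0 H
  atom 10: aromatic c, 3 neighbours → 0 H
  atom 11: C, bond orders sum to 3 (valence 4) → 1 H
  atom 12: O, bond orders sum to 2 (valence 2) → 0 H
  atom 13: aromatic c, 3 neighbours → 0 H
  atom 14: Br (halogen, monovalent) → 0 H
  atom 15: aromatic c, 3 neighbours → 0 H
  atom 16: I (halogen, monovalent) → 0 H
Totals → C:9, H:4, Br:2, Cl:1, I:1, O:3.
In Hill order: C9H4Br2ClIO3.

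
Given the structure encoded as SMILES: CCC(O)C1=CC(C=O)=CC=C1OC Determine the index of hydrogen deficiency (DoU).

Degree of unsaturation = (number of rings) + (number of π bonds).
Ring closures in the SMILES: 1.
π bonds: 4 double bonds (each 1 DoU) → 4 DoU from unsaturation.
Total DoU = 1 + 4 = 5.

5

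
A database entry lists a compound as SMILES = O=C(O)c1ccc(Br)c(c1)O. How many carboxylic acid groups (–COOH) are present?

1

The carboxylic acid motif appears at heavy-atom position 2 in the SMILES.
Other groups present: 1 hydroxyl.
Carboxylic acid count: 1.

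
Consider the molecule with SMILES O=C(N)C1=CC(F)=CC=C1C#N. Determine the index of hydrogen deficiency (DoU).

7

Molecular formula: C8H5FN2O.
DoU = (2C + 2 + N − H − X) / 2, where X is the halogen count and O/S are ignored.
    = (2·8 + 2 + 2 − 5 − 1) / 2 = 14 / 2 = 7.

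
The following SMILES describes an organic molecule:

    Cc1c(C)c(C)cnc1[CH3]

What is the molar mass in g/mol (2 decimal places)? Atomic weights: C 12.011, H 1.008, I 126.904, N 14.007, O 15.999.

135.21 g/mol

First, the molecular formula is C9H13N (counting implicit H from valence).
  C: 9 × 12.011 = 108.099
  H: 13 × 1.008 = 13.104
  N: 1 × 14.007 = 14.007
Sum: 9×12.011 + 13×1.008 + 1×14.007 = 135.210 → 135.21 g/mol.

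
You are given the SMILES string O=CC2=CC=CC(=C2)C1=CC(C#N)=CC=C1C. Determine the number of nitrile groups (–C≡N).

The nitrile motif appears at heavy-atom position 12 in the SMILES.
Other groups present: 1 aldehyde.
Nitrile count: 1.

1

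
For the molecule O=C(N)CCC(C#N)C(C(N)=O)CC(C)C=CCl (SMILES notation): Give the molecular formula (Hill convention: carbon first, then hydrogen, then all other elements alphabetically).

C12H18ClN3O2

Walk through each heavy atom and fill implicit hydrogens from standard valence (C 4, N 3, O 2, S 2, halogen 1):
  atom 1: O, bond orders sum to 2 (valence 2) → 0 H
  atom 2: C, bond orders sum to 4 (valence 4) → 0 H
  atom 3: N, bond orders sum to 1 (valence 3) → 2 H
  atom 4: C, bond orders sum to 2 (valence 4) → 2 H
  atom 5: C, bond orders sum to 2 (valence 4) → 2 H
  atom 6: C, bond orders sum to 3 (valence 4) → 1 H
  atom 7: C, bond orders sum to 4 (valence 4) → 0 H
  atom 8: N, bond orders sum to 3 (valence 3) → 0 H
  atom 9: C, bond orders sum to 3 (valence 4) → 1 H
  atom 10: C, bond orders sum to 4 (valence 4) → 0 H
  atom 11: N, bond orders sum to 1 (valence 3) → 2 H
  atom 12: O, bond orders sum to 2 (valence 2) → 0 H
  atom 13: C, bond orders sum to 2 (valence 4) → 2 H
  atom 14: C, bond orders sum to 3 (valence 4) → 1 H
  atom 15: C, bond orders sum to 1 (valence 4) → 3 H
  atom 16: C, bond orders sum to 3 (valence 4) → 1 H
  atom 17: C, bond orders sum to 3 (valence 4) → 1 H
  atom 18: Cl (halogen, monovalent) → 0 H
Totals → C:12, H:18, Cl:1, N:3, O:2.
In Hill order: C12H18ClN3O2.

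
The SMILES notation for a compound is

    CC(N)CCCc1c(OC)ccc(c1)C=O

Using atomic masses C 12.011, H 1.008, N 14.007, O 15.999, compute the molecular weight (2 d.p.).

First, the molecular formula is C13H19NO2 (counting implicit H from valence).
  C: 13 × 12.011 = 156.143
  H: 19 × 1.008 = 19.152
  N: 1 × 14.007 = 14.007
  O: 2 × 15.999 = 31.998
Sum: 13×12.011 + 19×1.008 + 1×14.007 + 2×15.999 = 221.300 → 221.30 g/mol.

221.30 g/mol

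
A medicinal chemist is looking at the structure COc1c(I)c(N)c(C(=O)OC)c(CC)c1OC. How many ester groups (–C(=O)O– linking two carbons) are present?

The ester motif appears at heavy-atom position 9 in the SMILES.
Other groups present: 2 ether, 1 primary amine.
Ester count: 1.

1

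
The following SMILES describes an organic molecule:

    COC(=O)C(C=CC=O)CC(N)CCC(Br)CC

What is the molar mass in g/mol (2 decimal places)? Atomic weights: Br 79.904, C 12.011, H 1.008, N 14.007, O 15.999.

320.23 g/mol

First, the molecular formula is C13H22BrNO3 (counting implicit H from valence).
  Br: 1 × 79.904 = 79.904
  C: 13 × 12.011 = 156.143
  H: 22 × 1.008 = 22.176
  N: 1 × 14.007 = 14.007
  O: 3 × 15.999 = 47.997
Sum: 1×79.904 + 13×12.011 + 22×1.008 + 1×14.007 + 3×15.999 = 320.227 → 320.23 g/mol.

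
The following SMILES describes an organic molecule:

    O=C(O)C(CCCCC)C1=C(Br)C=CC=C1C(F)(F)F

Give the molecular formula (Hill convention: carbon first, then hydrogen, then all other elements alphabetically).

C14H16BrF3O2

Walk through each heavy atom and fill implicit hydrogens from standard valence (C 4, N 3, O 2, S 2, halogen 1):
  atom 1: O, bond orders sum to 2 (valence 2) → 0 H
  atom 2: C, bond orders sum to 4 (valence 4) → 0 H
  atom 3: O, bond orders sum to 1 (valence 2) → 1 H
  atom 4: C, bond orders sum to 3 (valence 4) → 1 H
  atom 5: C, bond orders sum to 2 (valence 4) → 2 H
  atom 6: C, bond orders sum to 2 (valence 4) → 2 H
  atom 7: C, bond orders sum to 2 (valence 4) → 2 H
  atom 8: C, bond orders sum to 2 (valence 4) → 2 H
  atom 9: C, bond orders sum to 1 (valence 4) → 3 H
  atom 10: C, bond orders sum to 4 (valence 4) → 0 H
  atom 11: C, bond orders sum to 4 (valence 4) → 0 H
  atom 12: Br (halogen, monovalent) → 0 H
  atom 13: C, bond orders sum to 3 (valence 4) → 1 H
  atom 14: C, bond orders sum to 3 (valence 4) → 1 H
  atom 15: C, bond orders sum to 3 (valence 4) → 1 H
  atom 16: C, bond orders sum to 4 (valence 4) → 0 H
  atom 17: C, bond orders sum to 4 (valence 4) → 0 H
  atom 18: F (halogen, monovalent) → 0 H
  atom 19: F (halogen, monovalent) → 0 H
  atom 20: F (halogen, monovalent) → 0 H
Totals → C:14, H:16, Br:1, F:3, O:2.
In Hill order: C14H16BrF3O2.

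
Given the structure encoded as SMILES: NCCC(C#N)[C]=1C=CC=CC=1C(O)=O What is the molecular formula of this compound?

Walk through each heavy atom and fill implicit hydrogens from standard valence (C 4, N 3, O 2, S 2, halogen 1):
  atom 1: N, bond orders sum to 1 (valence 3) → 2 H
  atom 2: C, bond orders sum to 2 (valence 4) → 2 H
  atom 3: C, bond orders sum to 2 (valence 4) → 2 H
  atom 4: C, bond orders sum to 3 (valence 4) → 1 H
  atom 5: C, bond orders sum to 4 (valence 4) → 0 H
  atom 6: N, bond orders sum to 3 (valence 3) → 0 H
  atom 7: C with explicit H count 0
  atom 8: C, bond orders sum to 3 (valence 4) → 1 H
  atom 9: C, bond orders sum to 3 (valence 4) → 1 H
  atom 10: C, bond orders sum to 3 (valence 4) → 1 H
  atom 11: C, bond orders sum to 3 (valence 4) → 1 H
  atom 12: C, bond orders sum to 4 (valence 4) → 0 H
  atom 13: C, bond orders sum to 4 (valence 4) → 0 H
  atom 14: O, bond orders sum to 1 (valence 2) → 1 H
  atom 15: O, bond orders sum to 2 (valence 2) → 0 H
Totals → C:11, H:12, N:2, O:2.

C11H12N2O2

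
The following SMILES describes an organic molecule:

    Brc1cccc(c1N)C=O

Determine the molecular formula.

Walk through each heavy atom and fill implicit hydrogens from standard valence (C 4, N 3, O 2, S 2, halogen 1); for lowercase aromatic atoms, an aromatic c carries 1 H when it has two neighbours and 0 H with three, and aromatic n carries 0 H:
  atom 1: Br (halogen, monovalent) → 0 H
  atom 2: aromatic c, 3 neighbours → 0 H
  atom 3: aromatic c, 2 neighbours → 1 H
  atom 4: aromatic c, 2 neighbours → 1 H
  atom 5: aromatic c, 2 neighbours → 1 H
  atom 6: aromatic c, 3 neighbours → 0 H
  atom 7: aromatic c, 3 neighbours → 0 H
  atom 8: N, bond orders sum to 1 (valence 3) → 2 H
  atom 9: C, bond orders sum to 3 (valence 4) → 1 H
  atom 10: O, bond orders sum to 2 (valence 2) → 0 H
Totals → C:7, H:6, Br:1, N:1, O:1.
In Hill order: C7H6BrNO.

C7H6BrNO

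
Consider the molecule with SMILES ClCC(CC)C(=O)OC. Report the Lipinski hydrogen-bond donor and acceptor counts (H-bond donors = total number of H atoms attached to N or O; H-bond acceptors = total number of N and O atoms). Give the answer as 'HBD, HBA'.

0, 2

Donors: find every N or O and count the H atoms it carries.
  atom 7 (O): bond orders sum to 2 → 0 H
  atom 8 (O): bond orders sum to 2 → 0 H
Lipinski HBD = 0.
Acceptors: N atoms = 0, O atoms = 2 → HBA = 2.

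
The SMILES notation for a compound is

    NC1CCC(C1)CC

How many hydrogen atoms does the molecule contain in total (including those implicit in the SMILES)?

Walk through each heavy atom and fill implicit hydrogens from standard valence (C 4, N 3, O 2, S 2, halogen 1):
  atom 1: N, bond orders sum to 1 (valence 3) → 2 H
  atom 2: C, bond orders sum to 3 (valence 4) → 1 H
  atom 3: C, bond orders sum to 2 (valence 4) → 2 H
  atom 4: C, bond orders sum to 2 (valence 4) → 2 H
  atom 5: C, bond orders sum to 3 (valence 4) → 1 H
  atom 6: C, bond orders sum to 2 (valence 4) → 2 H
  atom 7: C, bond orders sum to 2 (valence 4) → 2 H
  atom 8: C, bond orders sum to 1 (valence 4) → 3 H
Total hydrogens: 15.

15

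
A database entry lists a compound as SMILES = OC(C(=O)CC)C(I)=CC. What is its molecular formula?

Walk through each heavy atom and fill implicit hydrogens from standard valence (C 4, N 3, O 2, S 2, halogen 1):
  atom 1: O, bond orders sum to 1 (valence 2) → 1 H
  atom 2: C, bond orders sum to 3 (valence 4) → 1 H
  atom 3: C, bond orders sum to 4 (valence 4) → 0 H
  atom 4: O, bond orders sum to 2 (valence 2) → 0 H
  atom 5: C, bond orders sum to 2 (valence 4) → 2 H
  atom 6: C, bond orders sum to 1 (valence 4) → 3 H
  atom 7: C, bond orders sum to 4 (valence 4) → 0 H
  atom 8: I (halogen, monovalent) → 0 H
  atom 9: C, bond orders sum to 3 (valence 4) → 1 H
  atom 10: C, bond orders sum to 1 (valence 4) → 3 H
Totals → C:7, H:11, I:1, O:2.

C7H11IO2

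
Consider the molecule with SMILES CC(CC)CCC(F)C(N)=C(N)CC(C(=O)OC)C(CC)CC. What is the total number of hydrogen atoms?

Walk through each heavy atom and fill implicit hydrogens from standard valence (C 4, N 3, O 2, S 2, halogen 1):
  atom 1: C, bond orders sum to 1 (valence 4) → 3 H
  atom 2: C, bond orders sum to 3 (valence 4) → 1 H
  atom 3: C, bond orders sum to 2 (valence 4) → 2 H
  atom 4: C, bond orders sum to 1 (valence 4) → 3 H
  atom 5: C, bond orders sum to 2 (valence 4) → 2 H
  atom 6: C, bond orders sum to 2 (valence 4) → 2 H
  atom 7: C, bond orders sum to 3 (valence 4) → 1 H
  atom 8: F (halogen, monovalent) → 0 H
  atom 9: C, bond orders sum to 4 (valence 4) → 0 H
  atom 10: N, bond orders sum to 1 (valence 3) → 2 H
  atom 11: C, bond orders sum to 4 (valence 4) → 0 H
  atom 12: N, bond orders sum to 1 (valence 3) → 2 H
  atom 13: C, bond orders sum to 2 (valence 4) → 2 H
  atom 14: C, bond orders sum to 3 (valence 4) → 1 H
  atom 15: C, bond orders sum to 4 (valence 4) → 0 H
  atom 16: O, bond orders sum to 2 (valence 2) → 0 H
  atom 17: O, bond orders sum to 2 (valence 2) → 0 H
  atom 18: C, bond orders sum to 1 (valence 4) → 3 H
  atom 19: C, bond orders sum to 3 (valence 4) → 1 H
  atom 20: C, bond orders sum to 2 (valence 4) → 2 H
  atom 21: C, bond orders sum to 1 (valence 4) → 3 H
  atom 22: C, bond orders sum to 2 (valence 4) → 2 H
  atom 23: C, bond orders sum to 1 (valence 4) → 3 H
Total hydrogens: 35.

35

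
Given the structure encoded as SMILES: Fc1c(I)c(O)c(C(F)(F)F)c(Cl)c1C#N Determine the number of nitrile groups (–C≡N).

1

The nitrile motif appears at heavy-atom position 15 in the SMILES.
Other groups present: 1 hydroxyl.
Nitrile count: 1.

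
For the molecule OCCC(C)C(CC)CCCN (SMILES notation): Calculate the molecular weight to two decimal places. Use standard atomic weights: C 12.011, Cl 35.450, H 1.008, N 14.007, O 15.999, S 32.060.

First, the molecular formula is C10H23NO (counting implicit H from valence).
  C: 10 × 12.011 = 120.110
  H: 23 × 1.008 = 23.184
  N: 1 × 14.007 = 14.007
  O: 1 × 15.999 = 15.999
Sum: 10×12.011 + 23×1.008 + 1×14.007 + 1×15.999 = 173.300 → 173.30 g/mol.

173.30 g/mol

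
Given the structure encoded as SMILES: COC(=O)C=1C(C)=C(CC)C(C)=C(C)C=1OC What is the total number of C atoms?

14

Count every carbon token in the SMILES (each C, including those in ring-closure positions and inside branches).
Carbon count: 14.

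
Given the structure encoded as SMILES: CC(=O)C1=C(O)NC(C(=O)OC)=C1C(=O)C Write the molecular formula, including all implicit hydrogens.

C10H11NO5

Walk through each heavy atom and fill implicit hydrogens from standard valence (C 4, N 3, O 2, S 2, halogen 1):
  atom 1: C, bond orders sum to 1 (valence 4) → 3 H
  atom 2: C, bond orders sum to 4 (valence 4) → 0 H
  atom 3: O, bond orders sum to 2 (valence 2) → 0 H
  atom 4: C, bond orders sum to 4 (valence 4) → 0 H
  atom 5: C, bond orders sum to 4 (valence 4) → 0 H
  atom 6: O, bond orders sum to 1 (valence 2) → 1 H
  atom 7: N, bond orders sum to 2 (valence 3) → 1 H
  atom 8: C, bond orders sum to 4 (valence 4) → 0 H
  atom 9: C, bond orders sum to 4 (valence 4) → 0 H
  atom 10: O, bond orders sum to 2 (valence 2) → 0 H
  atom 11: O, bond orders sum to 2 (valence 2) → 0 H
  atom 12: C, bond orders sum to 1 (valence 4) → 3 H
  atom 13: C, bond orders sum to 4 (valence 4) → 0 H
  atom 14: C, bond orders sum to 4 (valence 4) → 0 H
  atom 15: O, bond orders sum to 2 (valence 2) → 0 H
  atom 16: C, bond orders sum to 1 (valence 4) → 3 H
Totals → C:10, H:11, N:1, O:5.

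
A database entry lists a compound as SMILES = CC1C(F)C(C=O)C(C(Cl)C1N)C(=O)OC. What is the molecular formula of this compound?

C10H15ClFNO3

Walk through each heavy atom and fill implicit hydrogens from standard valence (C 4, N 3, O 2, S 2, halogen 1):
  atom 1: C, bond orders sum to 1 (valence 4) → 3 H
  atom 2: C, bond orders sum to 3 (valence 4) → 1 H
  atom 3: C, bond orders sum to 3 (valence 4) → 1 H
  atom 4: F (halogen, monovalent) → 0 H
  atom 5: C, bond orders sum to 3 (valence 4) → 1 H
  atom 6: C, bond orders sum to 3 (valence 4) → 1 H
  atom 7: O, bond orders sum to 2 (valence 2) → 0 H
  atom 8: C, bond orders sum to 3 (valence 4) → 1 H
  atom 9: C, bond orders sum to 3 (valence 4) → 1 H
  atom 10: Cl (halogen, monovalent) → 0 H
  atom 11: C, bond orders sum to 3 (valence 4) → 1 H
  atom 12: N, bond orders sum to 1 (valence 3) → 2 H
  atom 13: C, bond orders sum to 4 (valence 4) → 0 H
  atom 14: O, bond orders sum to 2 (valence 2) → 0 H
  atom 15: O, bond orders sum to 2 (valence 2) → 0 H
  atom 16: C, bond orders sum to 1 (valence 4) → 3 H
Totals → C:10, H:15, Cl:1, F:1, N:1, O:3.
In Hill order: C10H15ClFNO3.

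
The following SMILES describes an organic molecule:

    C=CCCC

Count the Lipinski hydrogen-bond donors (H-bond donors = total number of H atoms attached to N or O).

Donors: find every N or O and count the H atoms it carries.
  (no N or O atoms present)
Lipinski HBD = 0.

0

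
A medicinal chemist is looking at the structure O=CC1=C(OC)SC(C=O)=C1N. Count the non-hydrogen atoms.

Every atom symbol written in the SMILES (organic subset) is one heavy atom; implicit H are not written.
Heavy atoms by element → C:7, N:1, O:3, S:1.
Total: 12.

12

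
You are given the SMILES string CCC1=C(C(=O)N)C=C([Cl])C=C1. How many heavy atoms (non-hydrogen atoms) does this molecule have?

12

Every atom symbol written in the SMILES (organic subset) is one heavy atom; implicit H are not written.
Heavy atoms by element → C:9, Cl:1, N:1, O:1.
Total: 12.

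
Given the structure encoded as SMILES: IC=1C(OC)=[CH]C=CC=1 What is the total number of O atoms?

1

Scan the SMILES for O atoms (remember two-letter symbols like Cl and Br are single atoms).
Oxygen count: 1.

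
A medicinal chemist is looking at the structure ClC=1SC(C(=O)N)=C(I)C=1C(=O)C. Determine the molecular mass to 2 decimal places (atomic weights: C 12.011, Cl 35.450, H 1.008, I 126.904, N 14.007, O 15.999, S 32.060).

329.54 g/mol

First, the molecular formula is C7H5ClINO2S (counting implicit H from valence).
  C: 7 × 12.011 = 84.077
  Cl: 1 × 35.450 = 35.450
  H: 5 × 1.008 = 5.040
  I: 1 × 126.904 = 126.904
  N: 1 × 14.007 = 14.007
  O: 2 × 15.999 = 31.998
  S: 1 × 32.060 = 32.060
Sum: 7×12.011 + 1×35.450 + 5×1.008 + 1×126.904 + 1×14.007 + 2×15.999 + 1×32.060 = 329.536 → 329.54 g/mol.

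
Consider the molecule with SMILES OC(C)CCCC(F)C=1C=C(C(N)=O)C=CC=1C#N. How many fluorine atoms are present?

Scan the SMILES for F atoms (remember two-letter symbols like Cl and Br are single atoms).
Fluorine count: 1.

1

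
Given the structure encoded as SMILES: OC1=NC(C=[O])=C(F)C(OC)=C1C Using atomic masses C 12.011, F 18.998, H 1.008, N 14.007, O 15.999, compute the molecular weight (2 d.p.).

185.15 g/mol

First, the molecular formula is C8H8FNO3 (counting implicit H from valence).
  C: 8 × 12.011 = 96.088
  F: 1 × 18.998 = 18.998
  H: 8 × 1.008 = 8.064
  N: 1 × 14.007 = 14.007
  O: 3 × 15.999 = 47.997
Sum: 8×12.011 + 1×18.998 + 8×1.008 + 1×14.007 + 3×15.999 = 185.154 → 185.15 g/mol.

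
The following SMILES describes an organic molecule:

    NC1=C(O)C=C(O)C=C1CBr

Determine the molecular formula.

Walk through each heavy atom and fill implicit hydrogens from standard valence (C 4, N 3, O 2, S 2, halogen 1):
  atom 1: N, bond orders sum to 1 (valence 3) → 2 H
  atom 2: C, bond orders sum to 4 (valence 4) → 0 H
  atom 3: C, bond orders sum to 4 (valence 4) → 0 H
  atom 4: O, bond orders sum to 1 (valence 2) → 1 H
  atom 5: C, bond orders sum to 3 (valence 4) → 1 H
  atom 6: C, bond orders sum to 4 (valence 4) → 0 H
  atom 7: O, bond orders sum to 1 (valence 2) → 1 H
  atom 8: C, bond orders sum to 3 (valence 4) → 1 H
  atom 9: C, bond orders sum to 4 (valence 4) → 0 H
  atom 10: C, bond orders sum to 2 (valence 4) → 2 H
  atom 11: Br (halogen, monovalent) → 0 H
Totals → C:7, H:8, Br:1, N:1, O:2.

C7H8BrNO2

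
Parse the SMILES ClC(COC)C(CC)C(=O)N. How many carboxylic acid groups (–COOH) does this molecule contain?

0

Scan the SMILES for the carboxylic acid motif — none present.
Groups that are present: 1 amide, 1 ether.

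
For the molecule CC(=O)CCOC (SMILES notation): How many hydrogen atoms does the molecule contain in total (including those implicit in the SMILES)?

Walk through each heavy atom and fill implicit hydrogens from standard valence (C 4, N 3, O 2, S 2, halogen 1):
  atom 1: C, bond orders sum to 1 (valence 4) → 3 H
  atom 2: C, bond orders sum to 4 (valence 4) → 0 H
  atom 3: O, bond orders sum to 2 (valence 2) → 0 H
  atom 4: C, bond orders sum to 2 (valence 4) → 2 H
  atom 5: C, bond orders sum to 2 (valence 4) → 2 H
  atom 6: O, bond orders sum to 2 (valence 2) → 0 H
  atom 7: C, bond orders sum to 1 (valence 4) → 3 H
Total hydrogens: 10.

10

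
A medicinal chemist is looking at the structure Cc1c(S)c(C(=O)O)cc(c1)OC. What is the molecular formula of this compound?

Walk through each heavy atom and fill implicit hydrogens from standard valence (C 4, N 3, O 2, S 2, halogen 1); for lowercase aromatic atoms, an aromatic c carries 1 H when it has two neighbours and 0 H with three, and aromatic n carries 0 H:
  atom 1: C, bond orders sum to 1 (valence 4) → 3 H
  atom 2: aromatic c, 3 neighbours → 0 H
  atom 3: aromatic c, 3 neighbours → 0 H
  atom 4: S, bond orders sum to 1 (valence 2) → 1 H
  atom 5: aromatic c, 3 neighbours → 0 H
  atom 6: C, bond orders sum to 4 (valence 4) → 0 H
  atom 7: O, bond orders sum to 2 (valence 2) → 0 H
  atom 8: O, bond orders sum to 1 (valence 2) → 1 H
  atom 9: aromatic c, 2 neighbours → 1 H
  atom 10: aromatic c, 3 neighbours → 0 H
  atom 11: aromatic c, 2 neighbours → 1 H
  atom 12: O, bond orders sum to 2 (valence 2) → 0 H
  atom 13: C, bond orders sum to 1 (valence 4) → 3 H
Totals → C:9, H:10, O:3, S:1.

C9H10O3S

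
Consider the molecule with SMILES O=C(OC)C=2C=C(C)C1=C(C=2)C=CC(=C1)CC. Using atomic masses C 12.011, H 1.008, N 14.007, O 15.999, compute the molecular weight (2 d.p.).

First, the molecular formula is C15H16O2 (counting implicit H from valence).
  C: 15 × 12.011 = 180.165
  H: 16 × 1.008 = 16.128
  O: 2 × 15.999 = 31.998
Sum: 15×12.011 + 16×1.008 + 2×15.999 = 228.291 → 228.29 g/mol.

228.29 g/mol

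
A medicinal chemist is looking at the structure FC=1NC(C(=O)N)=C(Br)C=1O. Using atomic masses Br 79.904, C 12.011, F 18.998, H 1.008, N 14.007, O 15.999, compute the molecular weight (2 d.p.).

First, the molecular formula is C5H4BrFN2O2 (counting implicit H from valence).
  Br: 1 × 79.904 = 79.904
  C: 5 × 12.011 = 60.055
  F: 1 × 18.998 = 18.998
  H: 4 × 1.008 = 4.032
  N: 2 × 14.007 = 28.014
  O: 2 × 15.999 = 31.998
Sum: 1×79.904 + 5×12.011 + 1×18.998 + 4×1.008 + 2×14.007 + 2×15.999 = 223.001 → 223.00 g/mol.

223.00 g/mol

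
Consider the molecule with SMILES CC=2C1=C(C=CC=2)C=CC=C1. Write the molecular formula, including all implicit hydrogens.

C11H10

Walk through each heavy atom and fill implicit hydrogens from standard valence (C 4, N 3, O 2, S 2, halogen 1):
  atom 1: C, bond orders sum to 1 (valence 4) → 3 H
  atom 2: C, bond orders sum to 4 (valence 4) → 0 H
  atom 3: C, bond orders sum to 4 (valence 4) → 0 H
  atom 4: C, bond orders sum to 4 (valence 4) → 0 H
  atom 5: C, bond orders sum to 3 (valence 4) → 1 H
  atom 6: C, bond orders sum to 3 (valence 4) → 1 H
  atom 7: C, bond orders sum to 3 (valence 4) → 1 H
  atom 8: C, bond orders sum to 3 (valence 4) → 1 H
  atom 9: C, bond orders sum to 3 (valence 4) → 1 H
  atom 10: C, bond orders sum to 3 (valence 4) → 1 H
  atom 11: C, bond orders sum to 3 (valence 4) → 1 H
Totals → C:11, H:10.
In Hill order: C11H10.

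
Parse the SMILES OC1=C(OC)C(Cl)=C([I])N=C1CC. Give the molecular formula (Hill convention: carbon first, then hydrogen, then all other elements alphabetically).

C8H9ClINO2

Walk through each heavy atom and fill implicit hydrogens from standard valence (C 4, N 3, O 2, S 2, halogen 1):
  atom 1: O, bond orders sum to 1 (valence 2) → 1 H
  atom 2: C, bond orders sum to 4 (valence 4) → 0 H
  atom 3: C, bond orders sum to 4 (valence 4) → 0 H
  atom 4: O, bond orders sum to 2 (valence 2) → 0 H
  atom 5: C, bond orders sum to 1 (valence 4) → 3 H
  atom 6: C, bond orders sum to 4 (valence 4) → 0 H
  atom 7: Cl (halogen, monovalent) → 0 H
  atom 8: C, bond orders sum to 4 (valence 4) → 0 H
  atom 9: I with explicit H count 0
  atom 10: N, bond orders sum to 3 (valence 3) → 0 H
  atom 11: C, bond orders sum to 4 (valence 4) → 0 H
  atom 12: C, bond orders sum to 2 (valence 4) → 2 H
  atom 13: C, bond orders sum to 1 (valence 4) → 3 H
Totals → C:8, H:9, Cl:1, I:1, N:1, O:2.
In Hill order: C8H9ClINO2.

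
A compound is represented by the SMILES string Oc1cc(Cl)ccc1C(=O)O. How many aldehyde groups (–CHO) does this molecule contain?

0

Scan the SMILES for the aldehyde motif — none present.
Groups that are present: 1 carboxylic acid, 1 hydroxyl.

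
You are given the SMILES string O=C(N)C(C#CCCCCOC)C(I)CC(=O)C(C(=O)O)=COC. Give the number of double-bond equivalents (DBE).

6

Molecular formula: C16H22INO6.
DoU = (2C + 2 + N − H − X) / 2, where X is the halogen count and O/S are ignored.
    = (2·16 + 2 + 1 − 22 − 1) / 2 = 12 / 2 = 6.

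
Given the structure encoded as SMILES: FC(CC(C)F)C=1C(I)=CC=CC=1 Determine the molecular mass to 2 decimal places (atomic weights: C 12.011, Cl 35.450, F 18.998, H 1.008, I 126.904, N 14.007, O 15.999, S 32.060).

296.10 g/mol

First, the molecular formula is C10H11F2I (counting implicit H from valence).
  C: 10 × 12.011 = 120.110
  F: 2 × 18.998 = 37.996
  H: 11 × 1.008 = 11.088
  I: 1 × 126.904 = 126.904
Sum: 10×12.011 + 2×18.998 + 11×1.008 + 1×126.904 = 296.098 → 296.10 g/mol.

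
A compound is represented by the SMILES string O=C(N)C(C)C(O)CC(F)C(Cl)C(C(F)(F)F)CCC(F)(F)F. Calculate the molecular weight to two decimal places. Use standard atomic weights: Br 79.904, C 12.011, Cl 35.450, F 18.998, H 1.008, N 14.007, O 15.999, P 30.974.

375.71 g/mol

First, the molecular formula is C12H17ClF7NO2 (counting implicit H from valence).
  C: 12 × 12.011 = 144.132
  Cl: 1 × 35.450 = 35.450
  F: 7 × 18.998 = 132.986
  H: 17 × 1.008 = 17.136
  N: 1 × 14.007 = 14.007
  O: 2 × 15.999 = 31.998
Sum: 12×12.011 + 1×35.450 + 7×18.998 + 17×1.008 + 1×14.007 + 2×15.999 = 375.709 → 375.71 g/mol.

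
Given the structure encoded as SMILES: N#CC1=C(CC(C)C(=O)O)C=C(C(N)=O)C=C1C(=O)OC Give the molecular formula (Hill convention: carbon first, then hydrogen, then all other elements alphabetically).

Walk through each heavy atom and fill implicit hydrogens from standard valence (C 4, N 3, O 2, S 2, halogen 1):
  atom 1: N, bond orders sum to 3 (valence 3) → 0 H
  atom 2: C, bond orders sum to 4 (valence 4) → 0 H
  atom 3: C, bond orders sum to 4 (valence 4) → 0 H
  atom 4: C, bond orders sum to 4 (valence 4) → 0 H
  atom 5: C, bond orders sum to 2 (valence 4) → 2 H
  atom 6: C, bond orders sum to 3 (valence 4) → 1 H
  atom 7: C, bond orders sum to 1 (valence 4) → 3 H
  atom 8: C, bond orders sum to 4 (valence 4) → 0 H
  atom 9: O, bond orders sum to 2 (valence 2) → 0 H
  atom 10: O, bond orders sum to 1 (valence 2) → 1 H
  atom 11: C, bond orders sum to 3 (valence 4) → 1 H
  atom 12: C, bond orders sum to 4 (valence 4) → 0 H
  atom 13: C, bond orders sum to 4 (valence 4) → 0 H
  atom 14: N, bond orders sum to 1 (valence 3) → 2 H
  atom 15: O, bond orders sum to 2 (valence 2) → 0 H
  atom 16: C, bond orders sum to 3 (valence 4) → 1 H
  atom 17: C, bond orders sum to 4 (valence 4) → 0 H
  atom 18: C, bond orders sum to 4 (valence 4) → 0 H
  atom 19: O, bond orders sum to 2 (valence 2) → 0 H
  atom 20: O, bond orders sum to 2 (valence 2) → 0 H
  atom 21: C, bond orders sum to 1 (valence 4) → 3 H
Totals → C:14, H:14, N:2, O:5.
In Hill order: C14H14N2O5.

C14H14N2O5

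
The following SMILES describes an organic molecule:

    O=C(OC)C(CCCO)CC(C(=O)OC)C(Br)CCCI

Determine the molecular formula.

Walk through each heavy atom and fill implicit hydrogens from standard valence (C 4, N 3, O 2, S 2, halogen 1):
  atom 1: O, bond orders sum to 2 (valence 2) → 0 H
  atom 2: C, bond orders sum to 4 (valence 4) → 0 H
  atom 3: O, bond orders sum to 2 (valence 2) → 0 H
  atom 4: C, bond orders sum to 1 (valence 4) → 3 H
  atom 5: C, bond orders sum to 3 (valence 4) → 1 H
  atom 6: C, bond orders sum to 2 (valence 4) → 2 H
  atom 7: C, bond orders sum to 2 (valence 4) → 2 H
  atom 8: C, bond orders sum to 2 (valence 4) → 2 H
  atom 9: O, bond orders sum to 1 (valence 2) → 1 H
  atom 10: C, bond orders sum to 2 (valence 4) → 2 H
  atom 11: C, bond orders sum to 3 (valence 4) → 1 H
  atom 12: C, bond orders sum to 4 (valence 4) → 0 H
  atom 13: O, bond orders sum to 2 (valence 2) → 0 H
  atom 14: O, bond orders sum to 2 (valence 2) → 0 H
  atom 15: C, bond orders sum to 1 (valence 4) → 3 H
  atom 16: C, bond orders sum to 3 (valence 4) → 1 H
  atom 17: Br (halogen, monovalent) → 0 H
  atom 18: C, bond orders sum to 2 (valence 4) → 2 H
  atom 19: C, bond orders sum to 2 (valence 4) → 2 H
  atom 20: C, bond orders sum to 2 (valence 4) → 2 H
  atom 21: I (halogen, monovalent) → 0 H
Totals → C:14, H:24, Br:1, I:1, O:5.

C14H24BrIO5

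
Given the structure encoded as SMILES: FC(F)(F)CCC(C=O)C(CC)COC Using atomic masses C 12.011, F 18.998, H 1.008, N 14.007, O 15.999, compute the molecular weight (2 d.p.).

226.24 g/mol

First, the molecular formula is C10H17F3O2 (counting implicit H from valence).
  C: 10 × 12.011 = 120.110
  F: 3 × 18.998 = 56.994
  H: 17 × 1.008 = 17.136
  O: 2 × 15.999 = 31.998
Sum: 10×12.011 + 3×18.998 + 17×1.008 + 2×15.999 = 226.238 → 226.24 g/mol.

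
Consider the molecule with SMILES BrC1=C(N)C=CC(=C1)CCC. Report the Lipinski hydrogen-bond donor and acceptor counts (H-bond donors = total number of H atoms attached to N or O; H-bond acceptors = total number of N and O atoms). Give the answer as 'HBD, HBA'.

2, 1

Donors: find every N or O and count the H atoms it carries.
  atom 4 (N): bond orders sum to 1 → 2 H
Lipinski HBD = 2.
Acceptors: N atoms = 1, O atoms = 0 → HBA = 1.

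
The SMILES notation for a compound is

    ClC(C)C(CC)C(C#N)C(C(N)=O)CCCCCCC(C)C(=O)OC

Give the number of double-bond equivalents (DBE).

Molecular formula: C19H33ClN2O3.
DoU = (2C + 2 + N − H − X) / 2, where X is the halogen count and O/S are ignored.
    = (2·19 + 2 + 2 − 33 − 1) / 2 = 8 / 2 = 4.

4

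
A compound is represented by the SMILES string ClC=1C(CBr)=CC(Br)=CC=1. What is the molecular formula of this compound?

C7H5Br2Cl

Walk through each heavy atom and fill implicit hydrogens from standard valence (C 4, N 3, O 2, S 2, halogen 1):
  atom 1: Cl (halogen, monovalent) → 0 H
  atom 2: C, bond orders sum to 4 (valence 4) → 0 H
  atom 3: C, bond orders sum to 4 (valence 4) → 0 H
  atom 4: C, bond orders sum to 2 (valence 4) → 2 H
  atom 5: Br (halogen, monovalent) → 0 H
  atom 6: C, bond orders sum to 3 (valence 4) → 1 H
  atom 7: C, bond orders sum to 4 (valence 4) → 0 H
  atom 8: Br (halogen, monovalent) → 0 H
  atom 9: C, bond orders sum to 3 (valence 4) → 1 H
  atom 10: C, bond orders sum to 3 (valence 4) → 1 H
Totals → C:7, H:5, Br:2, Cl:1.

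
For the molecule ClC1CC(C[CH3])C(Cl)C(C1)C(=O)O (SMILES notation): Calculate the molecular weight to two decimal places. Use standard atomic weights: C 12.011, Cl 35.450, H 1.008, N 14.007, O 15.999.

First, the molecular formula is C9H14Cl2O2 (counting implicit H from valence).
  C: 9 × 12.011 = 108.099
  Cl: 2 × 35.450 = 70.900
  H: 14 × 1.008 = 14.112
  O: 2 × 15.999 = 31.998
Sum: 9×12.011 + 2×35.450 + 14×1.008 + 2×15.999 = 225.109 → 225.11 g/mol.

225.11 g/mol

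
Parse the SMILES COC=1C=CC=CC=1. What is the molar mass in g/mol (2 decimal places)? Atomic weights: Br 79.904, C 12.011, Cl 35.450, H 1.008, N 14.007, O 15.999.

First, the molecular formula is C7H8O (counting implicit H from valence).
  C: 7 × 12.011 = 84.077
  H: 8 × 1.008 = 8.064
  O: 1 × 15.999 = 15.999
Sum: 7×12.011 + 8×1.008 + 1×15.999 = 108.140 → 108.14 g/mol.

108.14 g/mol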